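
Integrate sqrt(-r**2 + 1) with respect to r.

Substitute r = sin(θ), so dr = cos(θ) dθ and the radical becomes sqrt(-r**2 + 1) = cos(θ) by the Pythagorean identity.
Integrate the resulting trig expression in θ, then back-substitute θ = asin(r), sin(θ) = r, cos(θ) = sqrt(-r**2 + 1) (absorbing any constant into C).

r*sqrt(-r**2 + 1)/2 + asin(r)/2 + C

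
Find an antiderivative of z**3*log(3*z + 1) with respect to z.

Use integration by parts with u = log(3*z + 1), dv = z**3 dz.
Then du = 3/(3*z + 1) dz and v = z**4/4.

z**4*log(3*z + 1)/4 - z**4/16 + z**3/36 - z**2/72 + z/108 - log(3*z + 1)/324 + C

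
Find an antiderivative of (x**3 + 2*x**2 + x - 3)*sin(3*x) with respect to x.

Use integration by parts with u = x**3 + 2*x**2 + x - 3, dv = sin(3*x) dx, so v = -cos(3*x)/3.
Apply parts 3 times (tabular method): alternate signs, differentiate u down to 0, integrate dv up.

-x**3*cos(3*x)/3 + x**2*sin(3*x)/3 - 2*x**2*cos(3*x)/3 + 4*x*sin(3*x)/9 - x*cos(3*x)/9 + sin(3*x)/27 + 31*cos(3*x)/27 + C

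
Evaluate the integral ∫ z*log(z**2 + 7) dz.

z**2*log(z**2 + 7)/2 - z**2/2 + 7*log(z**2 + 7)/2 + C

Let u = z**2 + 7, so du = (2*z) dz.
The integral becomes (1/2)·∫ log(u) du; integrate by parts with u′=log(u), dv′=du.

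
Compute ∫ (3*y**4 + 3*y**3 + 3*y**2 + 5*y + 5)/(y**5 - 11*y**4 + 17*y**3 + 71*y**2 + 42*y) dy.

Factor the denominator: y*(y - 7)*(y - 6)*(y + 1)**2.
Partial-fraction decomposition: 11/(3136*(y + 1)) - 3/(56*(y + 1)**2) - 4679/(294*(y - 6)) + 8419/(448*(y - 7)) + 5/(42*y).
Integrate each term; A/(y−a) gives A·log|y−a|; A/(y−a)² gives −A/(y−a).

5*log(y)/42 + 8419*log(y - 7)/448 - 4679*log(y - 6)/294 + 11*log(y + 1)/3136 + 3/(56*y + 56) + C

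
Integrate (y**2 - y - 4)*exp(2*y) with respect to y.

(y**2 - 2*y - 3)*exp(2*y)/2 + C

Use integration by parts with u = y**2 - y - 4, dv = exp(2*y) dy, so v = exp(2*y)/2.
Apply parts 2 times (tabular method): alternate signs, differentiate u down to 0, integrate dv up.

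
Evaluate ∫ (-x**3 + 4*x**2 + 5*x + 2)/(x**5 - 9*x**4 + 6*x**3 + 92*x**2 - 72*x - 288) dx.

-5*log(x - 6)/48 - 11*log(x - 4)/36 + 26*log(x - 3)/75 + 227*log(x + 2)/3600 + 1/(15*x + 30) + C

Factor the denominator: (x - 6)*(x - 4)*(x - 3)*(x + 2)**2.
Partial-fraction decomposition: 227/(3600*(x + 2)) - 1/(15*(x + 2)**2) + 26/(75*(x - 3)) - 11/(36*(x - 4)) - 5/(48*(x - 6)).
Integrate each term; A/(x−a) gives A·log|x−a|; A/(x−a)² gives −A/(x−a).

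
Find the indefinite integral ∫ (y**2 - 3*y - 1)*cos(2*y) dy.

y**2*sin(2*y)/2 - 3*y*sin(2*y)/2 + y*cos(2*y)/2 - 3*sin(2*y)/4 - 3*cos(2*y)/4 + C

Use integration by parts with u = y**2 - 3*y - 1, dv = cos(2*y) dy, so v = sin(2*y)/2.
Apply parts 2 times (tabular method): alternate signs, differentiate u down to 0, integrate dv up.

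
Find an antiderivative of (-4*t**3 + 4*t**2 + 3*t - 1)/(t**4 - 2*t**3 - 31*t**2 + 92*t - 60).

Factor the denominator: (t - 5)*(t - 2)*(t - 1)*(t + 6).
Partial-fraction decomposition: -989/(616*(t + 6)) + 1/(14*(t - 1)) + 11/(24*(t - 2)) - 193/(66*(t - 5)).
Integrate each term: A/(t−a) contributes A·log|t−a|.

-193*log(t - 5)/66 + 11*log(t - 2)/24 + log(t - 1)/14 - 989*log(t + 6)/616 + C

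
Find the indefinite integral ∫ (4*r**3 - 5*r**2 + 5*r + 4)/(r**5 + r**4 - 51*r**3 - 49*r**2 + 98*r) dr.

Factor the denominator: r*(r - 7)*(r - 1)*(r + 2)*(r + 7).
Partial-fraction decomposition: -103/(245*(r + 7)) + 29/(135*(r + 2)) - 1/(18*(r - 1)) + 583/(2646*(r - 7)) + 2/(49*r).
Integrate each term: A/(r−a) contributes A·log|r−a|.

2*log(r)/49 + 583*log(r - 7)/2646 - log(r - 1)/18 + 29*log(r + 2)/135 - 103*log(r + 7)/245 + C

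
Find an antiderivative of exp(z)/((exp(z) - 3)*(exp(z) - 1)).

log(exp(z) - 3)/2 - log(exp(z) - 1)/2 + C

Let u = e^z, du = e^z dz.
The integral becomes ∫ du/((u-3)(u-1)); decompose into partial fractions.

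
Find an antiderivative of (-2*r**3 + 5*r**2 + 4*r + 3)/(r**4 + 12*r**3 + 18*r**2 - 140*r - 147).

Factor the denominator: (r - 3)*(r + 1)*(r + 7)**2.
Partial-fraction decomposition: -148/(75*(r + 7)) + 151/(10*(r + 7)**2) - 1/(24*(r + 1)) + 3/(200*(r - 3)).
Integrate each term; A/(r−a) gives A·log|r−a|; A/(r−a)² gives −A/(r−a).

3*log(r - 3)/200 - log(r + 1)/24 - 148*log(r + 7)/75 - 151/(10*r + 70) + C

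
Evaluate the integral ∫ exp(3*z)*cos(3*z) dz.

Let I denote the integral. Integrate by parts with u = cos(3*z), dv = exp(3*z) dz, so v = exp(3*z)/3: I = exp(3*z)*cos(3*z)/3 + ∫ exp(3*z)*sin(3*z) dz.
Apply parts again with u = sin(3*z), dv = exp(3*z) dz: ∫ exp(3*z)*sin(3*z) dz = exp(3*z)*sin(3*z)/3 − I. Substituting back brings back I: I = exp(3*z)*sin(3*z)/3 + exp(3*z)*cos(3*z)/3 − I.
Solving for I: (1 + 1)·I equals the remaining terms, so I = (1/2)·(exp(3*z)*sin(3*z)/3 + exp(3*z)*cos(3*z)/3).

exp(3*z)*sin(3*z)/6 + exp(3*z)*cos(3*z)/6 + C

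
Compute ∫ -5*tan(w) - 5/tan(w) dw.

Let u = tan(w), so du = (tan(w)**2 + 1) dw.
Rewriting, the integral becomes -5·∫ 1/u du = -5·log(u).
Substituting back, u = tan(w).

-5*log(tan(w)) + C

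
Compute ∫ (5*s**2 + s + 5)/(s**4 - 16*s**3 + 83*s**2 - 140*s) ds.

Factor the denominator: s*(s - 7)*(s - 5)*(s - 4).
Partial-fraction decomposition: 89/(12*(s - 4)) - 27/(2*(s - 5)) + 257/(42*(s - 7)) - 1/(28*s).
Integrate each term: A/(s−a) contributes A·log|s−a|.

-log(s)/28 + 257*log(s - 7)/42 - 27*log(s - 5)/2 + 89*log(s - 4)/12 + C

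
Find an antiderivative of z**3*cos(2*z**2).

z**2*sin(2*z**2)/4 + cos(2*z**2)/8 + C

Let u = z², du = 2z dz; rewrite as (1/2)∫ u^1·cos(2u) du.
Now integrate by parts 1 time.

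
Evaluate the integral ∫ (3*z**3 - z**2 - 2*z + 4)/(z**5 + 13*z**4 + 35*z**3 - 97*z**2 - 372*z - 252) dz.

Factor the denominator: (z - 3)*(z + 1)*(z + 2)*(z + 6)*(z + 7).
Partial-fraction decomposition: -53/(15*(z + 7)) + 167/(45*(z + 6)) - 1/(5*(z + 2)) - 1/(60*(z + 1)) + 7/(180*(z - 3)).
Integrate each term: A/(z−a) contributes A·log|z−a|.

7*log(z - 3)/180 - log(z + 1)/60 - log(z + 2)/5 + 167*log(z + 6)/45 - 53*log(z + 7)/15 + C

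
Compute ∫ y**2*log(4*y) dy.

y**3*(log(y) + 2*log(2))/3 - y**3/9 + C

Use integration by parts with u = log(4*y), dv = y**2 dy.
Then du = 1/y dy and v = y**3/3.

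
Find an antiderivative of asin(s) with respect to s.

Use integration by parts with u = arcsin(s), dv = ds.
Then du = 1/sqrt(-s**2 + 1) ds.

s*asin(s) + sqrt(-s**2 + 1) + C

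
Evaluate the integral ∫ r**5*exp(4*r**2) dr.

Let u = r², du = 2r dr; rewrite as (1/2)∫ u^2·exp(4u) du.
Now integrate by parts 2 times.

(8*r**4 - 4*r**2 + 1)*exp(4*r**2)/64 + C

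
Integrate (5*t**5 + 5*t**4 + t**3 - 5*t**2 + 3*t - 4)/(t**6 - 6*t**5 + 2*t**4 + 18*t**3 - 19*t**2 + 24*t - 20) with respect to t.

18761*log(t - 5)/2184 - 23*log(t - 2)/6 + 5*log(t - 1)/24 + 59*log(t + 2)/210 - 8*log(t**2 + 1)/65 + 9*atan(t)/130 + C

Factor the denominator: (t - 5)*(t - 2)*(t - 1)*(t + 2)*(t**2 + 1).
Partial-fraction decomposition: -(32*t - 9)/(130*(t**2 + 1)) + 59/(210*(t + 2)) + 5/(24*(t - 1)) - 23/(6*(t - 2)) + 18761/(2184*(t - 5)).
Integrate each term; A/(t−a) gives A·log|t−a|; the (Bt+D)/(t²+p²) term gives a log and an atan.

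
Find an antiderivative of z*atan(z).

z**2*atan(z)/2 - z/2 + atan(z)/2 + C

Use integration by parts with u = arctan(z), dv = z dz.
Then du = 1/(z**2 + 1) dz.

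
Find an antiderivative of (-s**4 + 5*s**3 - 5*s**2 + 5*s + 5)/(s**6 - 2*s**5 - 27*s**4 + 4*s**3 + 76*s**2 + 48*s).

Factor the denominator: s*(s - 6)*(s - 2)*(s + 1)**2*(s + 4).
Partial-fraction decomposition: 671/(2160*(s + 4)) - 50/(147*(s + 1)) + 11/(63*(s + 1)**2) - 19/(432*(s - 2)) - 361/(11760*(s - 6)) + 5/(48*s).
Integrate each term; A/(s−a) gives A·log|s−a|; A/(s−a)² gives −A/(s−a).

5*log(s)/48 - 361*log(s - 6)/11760 - 19*log(s - 2)/432 - 50*log(s + 1)/147 + 671*log(s + 4)/2160 - 11/(63*s + 63) + C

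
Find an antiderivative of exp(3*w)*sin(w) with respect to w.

Let I denote the integral. Integrate by parts with u = sin(w), dv = exp(3*w) dw, so v = exp(3*w)/3: I = exp(3*w)*sin(w)/3 − (1/3)·∫ exp(3*w)*cos(w) dw.
Apply parts again with u = cos(w), dv = exp(3*w) dw: ∫ exp(3*w)*cos(w) dw = exp(3*w)*cos(w)/3 + (1/3)·I. Substituting back brings back I: I = exp(3*w)*sin(w)/3 - exp(3*w)*cos(w)/9 − (1/9)·I.
Solving for I: (1 + 1/9)·I equals the remaining terms, so I = (9/10)·(exp(3*w)*sin(w)/3 - exp(3*w)*cos(w)/9).

3*exp(3*w)*sin(w)/10 - exp(3*w)*cos(w)/10 + C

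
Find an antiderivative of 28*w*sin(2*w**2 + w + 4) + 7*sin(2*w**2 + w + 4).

Let u = 2*w**2 + w + 4, so du = (4*w + 1) dw.
Rewriting, the integral becomes 7·∫ sin(u) du = 7·-cos(u).
Substituting back, u = 2*w**2 + w + 4.

-7*cos(2*w**2 + w + 4) + C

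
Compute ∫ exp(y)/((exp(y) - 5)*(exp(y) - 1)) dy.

log(exp(y) - 5)/4 - log(exp(y) - 1)/4 + C

Let u = e^y, du = e^y dy.
The integral becomes ∫ du/((u-5)(u-1)); decompose into partial fractions.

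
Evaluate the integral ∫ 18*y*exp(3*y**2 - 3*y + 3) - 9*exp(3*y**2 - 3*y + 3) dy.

3*exp(3*y**2 - 3*y + 3) + C

Let u = 3*y**2 - 3*y + 3, so du = (6*y - 3) dy.
Rewriting, the integral becomes 3·∫ e^u du = 3·e^u.
Substituting back, u = 3*y**2 - 3*y + 3.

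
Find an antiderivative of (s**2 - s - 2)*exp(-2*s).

Use integration by parts with u = s**2 - s - 2, dv = exp(-2*s) ds, so v = -exp(-2*s)/2.
Apply parts 2 times (tabular method): alternate signs, differentiate u down to 0, integrate dv up.

(-s**2 + 2)*exp(-2*s)/2 + C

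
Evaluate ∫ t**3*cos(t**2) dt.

t**2*sin(t**2)/2 + cos(t**2)/2 + C

Let u = t², du = 2t dt; rewrite as (1/2)∫ u^1·cos(1u) du.
Now integrate by parts 1 time.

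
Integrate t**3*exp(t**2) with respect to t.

(t**2 - 1)*exp(t**2)/2 + C

Let u = t², du = 2t dt; rewrite as (1/2)∫ u^1·exp(1u) du.
Now integrate by parts 1 time.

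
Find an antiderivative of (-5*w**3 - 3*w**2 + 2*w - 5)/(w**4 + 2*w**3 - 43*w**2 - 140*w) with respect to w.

log(w)/28 - 1853*log(w - 7)/924 + 259*log(w + 4)/44 - 107*log(w + 5)/12 + C

Factor the denominator: w*(w - 7)*(w + 4)*(w + 5).
Partial-fraction decomposition: -107/(12*(w + 5)) + 259/(44*(w + 4)) - 1853/(924*(w - 7)) + 1/(28*w).
Integrate each term: A/(w−a) contributes A·log|w−a|.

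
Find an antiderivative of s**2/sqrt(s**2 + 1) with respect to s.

Substitute s = tan(θ), so ds = sec(θ)^2 dθ and the radical becomes sqrt(s**2 + 1) = sec(θ) by the Pythagorean identity.
Integrate the resulting trig expression in θ, then back-substitute tan(θ) = s, sec(θ) = sqrt(s**2 + 1) (absorbing any constant into C).

s*sqrt(s**2 + 1)/2 - log(s + sqrt(s**2 + 1))/2 + C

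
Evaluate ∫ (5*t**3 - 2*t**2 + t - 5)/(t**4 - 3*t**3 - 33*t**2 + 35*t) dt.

-log(t)/7 + 1619*log(t - 7)/504 + log(t - 1)/36 + 137*log(t + 5)/72 + C

Factor the denominator: t*(t - 7)*(t - 1)*(t + 5).
Partial-fraction decomposition: 137/(72*(t + 5)) + 1/(36*(t - 1)) + 1619/(504*(t - 7)) - 1/(7*t).
Integrate each term: A/(t−a) contributes A·log|t−a|.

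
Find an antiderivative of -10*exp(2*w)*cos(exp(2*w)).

Let u = exp(2*w), so du = (2*exp(2*w)) dw.
Rewriting, the integral becomes -5·∫ cos(u) du = -5·sin(u).
Substituting back, u = exp(2*w).

-5*sin(exp(2*w)) + C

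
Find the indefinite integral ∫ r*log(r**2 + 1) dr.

Let u = r**2 + 1, so du = (2*r) dr.
The integral becomes (1/2)·∫ log(u) du; integrate by parts with u′=log(u), dv′=du.

r**2*log(r**2 + 1)/2 - r**2/2 + log(r**2 + 1)/2 + C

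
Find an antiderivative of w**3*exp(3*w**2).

(3*w**2 - 1)*exp(3*w**2)/18 + C

Let u = w², du = 2w dw; rewrite as (1/2)∫ u^1·exp(3u) du.
Now integrate by parts 1 time.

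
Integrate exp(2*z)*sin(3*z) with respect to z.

Let I denote the integral. Integrate by parts with u = sin(3*z), dv = exp(2*z) dz, so v = exp(2*z)/2: I = exp(2*z)*sin(3*z)/2 − (3/2)·∫ exp(2*z)*cos(3*z) dz.
Apply parts again with u = cos(3*z), dv = exp(2*z) dz: ∫ exp(2*z)*cos(3*z) dz = exp(2*z)*cos(3*z)/2 + (3/2)·I. Substituting back brings back I: I = exp(2*z)*sin(3*z)/2 - 3*exp(2*z)*cos(3*z)/4 − (9/4)·I.
Solving for I: (1 + 9/4)·I equals the remaining terms, so I = (4/13)·(exp(2*z)*sin(3*z)/2 - 3*exp(2*z)*cos(3*z)/4).

2*exp(2*z)*sin(3*z)/13 - 3*exp(2*z)*cos(3*z)/13 + C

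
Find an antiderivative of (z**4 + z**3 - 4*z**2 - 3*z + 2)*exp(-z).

(-z**4 - 5*z**3 - 11*z**2 - 19*z - 21)*exp(-z) + C

Use integration by parts with u = z**4 + z**3 - 4*z**2 - 3*z + 2, dv = exp(-z) dz, so v = -exp(-z).
Apply parts 4 times (tabular method): alternate signs, differentiate u down to 0, integrate dv up.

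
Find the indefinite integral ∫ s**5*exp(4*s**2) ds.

(8*s**4 - 4*s**2 + 1)*exp(4*s**2)/64 + C

Let u = s², du = 2s ds; rewrite as (1/2)∫ u^2·exp(4u) du.
Now integrate by parts 2 times.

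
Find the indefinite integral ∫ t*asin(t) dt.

Use integration by parts with u = arcsin(t), dv = t dt.
Then du = 1/sqrt(-t**2 + 1) dt.

t**2*asin(t)/2 + t*sqrt(-t**2 + 1)/4 - asin(t)/4 + C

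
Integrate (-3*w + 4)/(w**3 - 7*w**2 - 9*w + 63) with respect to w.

Factor the denominator: (w - 7)*(w - 3)*(w + 3).
Partial-fraction decomposition: 13/(60*(w + 3)) + 5/(24*(w - 3)) - 17/(40*(w - 7)).
Integrate each term: A/(w−a) contributes A·log|w−a|.

-17*log(w - 7)/40 + 5*log(w - 3)/24 + 13*log(w + 3)/60 + C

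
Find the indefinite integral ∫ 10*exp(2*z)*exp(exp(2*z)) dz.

Let u = exp(2*z), so du = (2*exp(2*z)) dz.
Rewriting, the integral becomes 5·∫ e^u du = 5·e^u.
Substituting back, u = exp(2*z).

5*exp(exp(2*z)) + C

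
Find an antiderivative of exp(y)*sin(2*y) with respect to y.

exp(y)*sin(2*y)/5 - 2*exp(y)*cos(2*y)/5 + C

Let I denote the integral. Integrate by parts with u = sin(2*y), dv = exp(y) dy, so v = exp(y): I = exp(y)*sin(2*y) − 2·∫ exp(y)*cos(2*y) dy.
Apply parts again with u = cos(2*y), dv = exp(y) dy: ∫ exp(y)*cos(2*y) dy = exp(y)*cos(2*y) + 2·I. Substituting back brings back I: I = exp(y)*sin(2*y) - 2*exp(y)*cos(2*y) − 4·I.
Solving for I: (1 + 4)·I equals the remaining terms, so I = (1/5)·(exp(y)*sin(2*y) - 2*exp(y)*cos(2*y)).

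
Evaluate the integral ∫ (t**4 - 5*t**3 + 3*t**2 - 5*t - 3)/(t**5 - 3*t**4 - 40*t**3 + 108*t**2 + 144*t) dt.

Factor the denominator: t*(t - 6)*(t - 4)*(t + 1)*(t + 6).
Partial-fraction decomposition: 279/(400*(t + 6)) - 11/(175*(t + 1)) + 39/(400*(t - 4)) + 97/(336*(t - 6)) - 1/(48*t).
Integrate each term: A/(t−a) contributes A·log|t−a|.

-log(t)/48 + 97*log(t - 6)/336 + 39*log(t - 4)/400 - 11*log(t + 1)/175 + 279*log(t + 6)/400 + C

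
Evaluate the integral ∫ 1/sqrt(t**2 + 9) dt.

Substitute t = 3·tan(θ), so dt = 3·sec(θ)^2 dθ and the radical becomes sqrt(t**2 + 9) = 3·sec(θ) by the Pythagorean identity.
Integrate the resulting trig expression in θ, then back-substitute tan(θ) = t/3, sec(θ) = sqrt(t**2 + 9)/3 (absorbing any constant into C).

log(t + sqrt(t**2 + 9)) + C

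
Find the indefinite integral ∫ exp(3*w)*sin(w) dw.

3*exp(3*w)*sin(w)/10 - exp(3*w)*cos(w)/10 + C

Let I denote the integral. Integrate by parts with u = sin(w), dv = exp(3*w) dw, so v = exp(3*w)/3: I = exp(3*w)*sin(w)/3 − (1/3)·∫ exp(3*w)*cos(w) dw.
Apply parts again with u = cos(w), dv = exp(3*w) dw: ∫ exp(3*w)*cos(w) dw = exp(3*w)*cos(w)/3 + (1/3)·I. Substituting back brings back I: I = exp(3*w)*sin(w)/3 - exp(3*w)*cos(w)/9 − (1/9)·I.
Solving for I: (1 + 1/9)·I equals the remaining terms, so I = (9/10)·(exp(3*w)*sin(w)/3 - exp(3*w)*cos(w)/9).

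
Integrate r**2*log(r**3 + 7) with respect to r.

Let u = r**3 + 7, so du = (3*r**2) dr.
The integral becomes (1/3)·∫ log(u) du; integrate by parts with u′=log(u), dv′=du.

r**3*log(r**3 + 7)/3 - r**3/3 + 7*log(r**3 + 7)/3 + C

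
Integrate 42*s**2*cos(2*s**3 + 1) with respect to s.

7*sin(2*s**3 + 1) + C

Let u = 2*s**3 + 1, so du = (6*s**2) ds.
Rewriting, the integral becomes 7·∫ cos(u) du = 7·sin(u).
Substituting back, u = 2*s**3 + 1.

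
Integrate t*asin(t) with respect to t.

t**2*asin(t)/2 + t*sqrt(-t**2 + 1)/4 - asin(t)/4 + C

Use integration by parts with u = arcsin(t), dv = t dt.
Then du = 1/sqrt(-t**2 + 1) dt.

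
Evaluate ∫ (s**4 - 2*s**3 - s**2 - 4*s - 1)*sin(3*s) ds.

-s**4*cos(3*s)/3 + 4*s**3*sin(3*s)/9 + 2*s**3*cos(3*s)/3 - 2*s**2*sin(3*s)/3 + 7*s**2*cos(3*s)/9 - 14*s*sin(3*s)/27 + 8*s*cos(3*s)/9 - 8*sin(3*s)/27 + 13*cos(3*s)/81 + C

Use integration by parts with u = s**4 - 2*s**3 - s**2 - 4*s - 1, dv = sin(3*s) ds, so v = -cos(3*s)/3.
Apply parts 4 times (tabular method): alternate signs, differentiate u down to 0, integrate dv up.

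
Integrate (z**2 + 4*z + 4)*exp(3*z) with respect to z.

Use integration by parts with u = z**2 + 4*z + 4, dv = exp(3*z) dz, so v = exp(3*z)/3.
Apply parts 2 times (tabular method): alternate signs, differentiate u down to 0, integrate dv up.

(9*z**2 + 30*z + 26)*exp(3*z)/27 + C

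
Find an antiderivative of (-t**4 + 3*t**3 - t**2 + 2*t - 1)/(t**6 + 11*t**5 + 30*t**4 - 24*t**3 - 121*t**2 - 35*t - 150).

log(t - 2)/175 + 89*log(t + 3)/100 - 4257*log(t + 5)/4732 + 33*log(t**2 + 1)/16900 + 28*atan(t)/4225 + 37/(13*t + 65) + C

Factor the denominator: (t - 2)*(t + 3)*(t + 5)**2*(t**2 + 1).
Partial-fraction decomposition: (33*t + 56)/(8450*(t**2 + 1)) - 4257/(4732*(t + 5)) - 37/(13*(t + 5)**2) + 89/(100*(t + 3)) + 1/(175*(t - 2)).
Integrate each term; A/(t−a) gives A·log|t−a|; the (Bt+D)/(t²+p²) term gives a log and an atan.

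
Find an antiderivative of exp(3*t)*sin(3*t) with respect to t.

Let I denote the integral. Integrate by parts with u = sin(3*t), dv = exp(3*t) dt, so v = exp(3*t)/3: I = exp(3*t)*sin(3*t)/3 − ∫ exp(3*t)*cos(3*t) dt.
Apply parts again with u = cos(3*t), dv = exp(3*t) dt: ∫ exp(3*t)*cos(3*t) dt = exp(3*t)*cos(3*t)/3 + I. Substituting back brings back I: I = exp(3*t)*sin(3*t)/3 - exp(3*t)*cos(3*t)/3 − I.
Solving for I: (1 + 1)·I equals the remaining terms, so I = (1/2)·(exp(3*t)*sin(3*t)/3 - exp(3*t)*cos(3*t)/3).

exp(3*t)*sin(3*t)/6 - exp(3*t)*cos(3*t)/6 + C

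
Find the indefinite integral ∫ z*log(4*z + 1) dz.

z**2*log(4*z + 1)/2 - z**2/4 + z/8 - log(4*z + 1)/32 + C

Use integration by parts with u = log(4*z + 1), dv = z dz.
Then du = 4/(4*z + 1) dz and v = z**2/2.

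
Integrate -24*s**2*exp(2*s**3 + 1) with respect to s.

Let u = 2*s**3 + 1, so du = (6*s**2) ds.
Rewriting, the integral becomes -4·∫ e^u du = -4·e^u.
Substituting back, u = 2*s**3 + 1.

-4*exp(2*s**3 + 1) + C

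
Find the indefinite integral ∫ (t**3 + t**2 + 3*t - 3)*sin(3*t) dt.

Use integration by parts with u = t**3 + t**2 + 3*t - 3, dv = sin(3*t) dt, so v = -cos(3*t)/3.
Apply parts 3 times (tabular method): alternate signs, differentiate u down to 0, integrate dv up.

-t**3*cos(3*t)/3 + t**2*sin(3*t)/3 - t**2*cos(3*t)/3 + 2*t*sin(3*t)/9 - 7*t*cos(3*t)/9 + 7*sin(3*t)/27 + 29*cos(3*t)/27 + C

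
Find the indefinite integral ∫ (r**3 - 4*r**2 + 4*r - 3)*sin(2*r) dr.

Use integration by parts with u = r**3 - 4*r**2 + 4*r - 3, dv = sin(2*r) dr, so v = -cos(2*r)/2.
Apply parts 3 times (tabular method): alternate signs, differentiate u down to 0, integrate dv up.

-r**3*cos(2*r)/2 + 3*r**2*sin(2*r)/4 + 2*r**2*cos(2*r) - 2*r*sin(2*r) - 5*r*cos(2*r)/4 + 5*sin(2*r)/8 + cos(2*r)/2 + C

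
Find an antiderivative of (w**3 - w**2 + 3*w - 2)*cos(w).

w**3*sin(w) - w**2*sin(w) + 3*w**2*cos(w) - 3*w*sin(w) - 2*w*cos(w) - 3*cos(w) + C

Use integration by parts with u = w**3 - w**2 + 3*w - 2, dv = cos(w) dw, so v = sin(w).
Apply parts 3 times (tabular method): alternate signs, differentiate u down to 0, integrate dv up.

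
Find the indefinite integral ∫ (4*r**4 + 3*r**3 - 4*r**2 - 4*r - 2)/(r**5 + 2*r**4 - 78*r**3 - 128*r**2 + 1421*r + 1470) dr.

Factor the denominator: (r - 7)*(r - 5)*(r + 1)*(r + 6)*(r + 7).
Partial-fraction decomposition: 8405/(1008*(r + 7)) - 4414/(715*(r + 6)) - 1/(1440*(r + 1)) - 2753/(1584*(r - 5)) + 10407/(2912*(r - 7)).
Integrate each term: A/(r−a) contributes A·log|r−a|.

10407*log(r - 7)/2912 - 2753*log(r - 5)/1584 - log(r + 1)/1440 - 4414*log(r + 6)/715 + 8405*log(r + 7)/1008 + C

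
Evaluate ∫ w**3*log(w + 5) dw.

Use integration by parts with u = log(w + 5), dv = w**3 dw.
Then du = 1/(w + 5) dw and v = w**4/4.

w**4*log(w + 5)/4 - w**4/16 + 5*w**3/12 - 25*w**2/8 + 125*w/4 - 625*log(w + 5)/4 + C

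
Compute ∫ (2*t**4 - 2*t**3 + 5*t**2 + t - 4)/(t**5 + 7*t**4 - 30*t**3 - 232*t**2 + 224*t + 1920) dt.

Factor the denominator: (t - 4)**2*(t + 4)*(t + 5)*(t + 6).
Partial-fraction decomposition: 1597/(100*(t + 6)) - 1616/(81*(t + 5)) + 89/(16*(t + 4)) + 13547/(32400*(t - 4)) + 29/(45*(t - 4)**2).
Integrate each term; A/(t−a) gives A·log|t−a|; A/(t−a)² gives −A/(t−a).

13547*log(t - 4)/32400 + 89*log(t + 4)/16 - 1616*log(t + 5)/81 + 1597*log(t + 6)/100 - 29/(45*t - 180) + C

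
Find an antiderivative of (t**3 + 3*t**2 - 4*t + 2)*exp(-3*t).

(-9*t**3 - 36*t**2 + 12*t - 14)*exp(-3*t)/27 + C

Use integration by parts with u = t**3 + 3*t**2 - 4*t + 2, dv = exp(-3*t) dt, so v = -exp(-3*t)/3.
Apply parts 3 times (tabular method): alternate signs, differentiate u down to 0, integrate dv up.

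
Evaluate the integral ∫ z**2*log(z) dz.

z**3*log(z)/3 - z**3/9 + C

Use integration by parts with u = log(z), dv = z**2 dz.
Then du = 1/z dz and v = z**3/3.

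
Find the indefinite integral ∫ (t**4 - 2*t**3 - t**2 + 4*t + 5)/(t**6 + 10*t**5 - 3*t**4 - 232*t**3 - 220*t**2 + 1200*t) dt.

log(t)/240 + 133*log(t - 4)/6480 - 9*log(t - 2)/1568 + 68792*log(t + 5)/19845 - 1673*log(t + 6)/480 + 167/(63*t + 315) + C

Factor the denominator: t*(t - 4)*(t - 2)*(t + 5)**2*(t + 6).
Partial-fraction decomposition: -1673/(480*(t + 6)) + 68792/(19845*(t + 5)) - 167/(63*(t + 5)**2) - 9/(1568*(t - 2)) + 133/(6480*(t - 4)) + 1/(240*t).
Integrate each term; A/(t−a) gives A·log|t−a|; A/(t−a)² gives −A/(t−a).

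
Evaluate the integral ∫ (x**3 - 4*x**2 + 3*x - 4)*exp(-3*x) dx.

Use integration by parts with u = x**3 - 4*x**2 + 3*x - 4, dv = exp(-3*x) dx, so v = -exp(-3*x)/3.
Apply parts 3 times (tabular method): alternate signs, differentiate u down to 0, integrate dv up.

(-3*x**3 + 9*x**2 - 3*x + 11)*exp(-3*x)/9 + C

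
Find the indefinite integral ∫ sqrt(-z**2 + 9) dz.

z*sqrt(-z**2 + 9)/2 + 9*asin(z/3)/2 + C

Substitute z = 3·sin(θ), so dz = 3·cos(θ) dθ and the radical becomes sqrt(-z**2 + 9) = 3·cos(θ) by the Pythagorean identity.
Integrate the resulting trig expression in θ, then back-substitute θ = asin(z/3), sin(θ) = z/3, cos(θ) = sqrt(-z**2 + 9)/3 (absorbing any constant into C).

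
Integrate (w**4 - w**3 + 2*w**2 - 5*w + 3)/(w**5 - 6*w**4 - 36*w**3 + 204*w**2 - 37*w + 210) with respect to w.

Factor the denominator: (w - 7)*(w - 5)*(w + 6)*(w**2 + 1).
Partial-fraction decomposition: -(197*w - 146)/(12025*(w**2 + 1)) + 147/(481*(w + 6)) - 12/(13*(w - 5)) + 531/(325*(w - 7)).
Integrate each term; A/(w−a) gives A·log|w−a|; the (Bw+D)/(w²+p²) term gives a log and an atan.

531*log(w - 7)/325 - 12*log(w - 5)/13 + 147*log(w + 6)/481 - 197*log(w**2 + 1)/24050 + 146*atan(w)/12025 + C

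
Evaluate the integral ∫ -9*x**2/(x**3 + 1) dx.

-3*log(x**3 + 1) + C

Let u = x**3 + 1, so du = (3*x**2) dx.
Rewriting, the integral becomes -3·∫ 1/u du = -3·log(u).
Substituting back, u = x**3 + 1.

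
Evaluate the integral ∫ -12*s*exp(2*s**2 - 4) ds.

-3*exp(2*s**2 - 4) + C

Let u = 2*s**2 - 4, so du = (4*s) ds.
Rewriting, the integral becomes -3·∫ e^u du = -3·e^u.
Substituting back, u = 2*s**2 - 4.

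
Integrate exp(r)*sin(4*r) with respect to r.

exp(r)*sin(4*r)/17 - 4*exp(r)*cos(4*r)/17 + C

Let I denote the integral. Integrate by parts with u = sin(4*r), dv = exp(r) dr, so v = exp(r): I = exp(r)*sin(4*r) − 4·∫ exp(r)*cos(4*r) dr.
Apply parts again with u = cos(4*r), dv = exp(r) dr: ∫ exp(r)*cos(4*r) dr = exp(r)*cos(4*r) + 4·I. Substituting back brings back I: I = exp(r)*sin(4*r) - 4*exp(r)*cos(4*r) − 16·I.
Solving for I: (1 + 16)·I equals the remaining terms, so I = (1/17)·(exp(r)*sin(4*r) - 4*exp(r)*cos(4*r)).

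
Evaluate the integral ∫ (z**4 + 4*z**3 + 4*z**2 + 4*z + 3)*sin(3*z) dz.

-z**4*cos(3*z)/3 + 4*z**3*sin(3*z)/9 - 4*z**3*cos(3*z)/3 + 4*z**2*sin(3*z)/3 - 8*z**2*cos(3*z)/9 + 16*z*sin(3*z)/27 - 4*z*cos(3*z)/9 + 4*sin(3*z)/27 - 65*cos(3*z)/81 + C

Use integration by parts with u = z**4 + 4*z**3 + 4*z**2 + 4*z + 3, dv = sin(3*z) dz, so v = -cos(3*z)/3.
Apply parts 4 times (tabular method): alternate signs, differentiate u down to 0, integrate dv up.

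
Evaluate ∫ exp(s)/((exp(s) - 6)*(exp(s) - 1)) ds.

Let u = e^s, du = e^s ds.
The integral becomes ∫ du/((u-6)(u-1)); decompose into partial fractions.

log(exp(s) - 6)/5 - log(exp(s) - 1)/5 + C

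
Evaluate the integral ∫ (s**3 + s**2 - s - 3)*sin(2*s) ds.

-s**3*cos(2*s)/2 + 3*s**2*sin(2*s)/4 - s**2*cos(2*s)/2 + s*sin(2*s)/2 + 5*s*cos(2*s)/4 - 5*sin(2*s)/8 + 7*cos(2*s)/4 + C

Use integration by parts with u = s**3 + s**2 - s - 3, dv = sin(2*s) ds, so v = -cos(2*s)/2.
Apply parts 3 times (tabular method): alternate signs, differentiate u down to 0, integrate dv up.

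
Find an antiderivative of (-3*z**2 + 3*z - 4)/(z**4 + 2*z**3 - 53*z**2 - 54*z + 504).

-47*log(z - 6)/195 + 11*log(z - 3)/105 - 32*log(z + 4)/105 + 86*log(z + 7)/195 + C

Factor the denominator: (z - 6)*(z - 3)*(z + 4)*(z + 7).
Partial-fraction decomposition: 86/(195*(z + 7)) - 32/(105*(z + 4)) + 11/(105*(z - 3)) - 47/(195*(z - 6)).
Integrate each term: A/(z−a) contributes A·log|z−a|.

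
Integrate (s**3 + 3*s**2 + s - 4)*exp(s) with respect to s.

Use integration by parts with u = s**3 + 3*s**2 + s - 4, dv = exp(s) ds, so v = exp(s).
Apply parts 3 times (tabular method): alternate signs, differentiate u down to 0, integrate dv up.

(s**3 + s - 5)*exp(s) + C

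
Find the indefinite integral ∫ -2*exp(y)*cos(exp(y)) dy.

-2*sin(exp(y)) + C

Let u = exp(y), so du = (exp(y)) dy.
Rewriting, the integral becomes -2·∫ cos(u) du = -2·sin(u).
Substituting back, u = exp(y).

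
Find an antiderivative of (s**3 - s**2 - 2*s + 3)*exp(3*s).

(9*s**3 - 18*s**2 - 6*s + 29)*exp(3*s)/27 + C

Use integration by parts with u = s**3 - s**2 - 2*s + 3, dv = exp(3*s) ds, so v = exp(3*s)/3.
Apply parts 3 times (tabular method): alternate signs, differentiate u down to 0, integrate dv up.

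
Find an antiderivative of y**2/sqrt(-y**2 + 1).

Substitute y = sin(θ), so dy = cos(θ) dθ and the radical becomes sqrt(-y**2 + 1) = cos(θ) by the Pythagorean identity.
Integrate the resulting trig expression in θ, then back-substitute θ = asin(y), sin(θ) = y, cos(θ) = sqrt(-y**2 + 1) (absorbing any constant into C).

-y*sqrt(-y**2 + 1)/2 + asin(y)/2 + C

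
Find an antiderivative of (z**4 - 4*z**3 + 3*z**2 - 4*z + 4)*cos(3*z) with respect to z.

z**4*sin(3*z)/3 - 4*z**3*sin(3*z)/3 + 4*z**3*cos(3*z)/9 + 5*z**2*sin(3*z)/9 - 4*z**2*cos(3*z)/3 - 4*z*sin(3*z)/9 + 10*z*cos(3*z)/27 + 98*sin(3*z)/81 - 4*cos(3*z)/27 + C

Use integration by parts with u = z**4 - 4*z**3 + 3*z**2 - 4*z + 4, dv = cos(3*z) dz, so v = sin(3*z)/3.
Apply parts 4 times (tabular method): alternate signs, differentiate u down to 0, integrate dv up.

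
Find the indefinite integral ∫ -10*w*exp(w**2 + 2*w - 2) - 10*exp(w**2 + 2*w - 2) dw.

-5*exp(w**2 + 2*w - 2) + C

Let u = w**2 + 2*w - 2, so du = (2*w + 2) dw.
Rewriting, the integral becomes -5·∫ e^u du = -5·e^u.
Substituting back, u = w**2 + 2*w - 2.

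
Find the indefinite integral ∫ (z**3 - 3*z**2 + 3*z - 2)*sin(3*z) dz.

-z**3*cos(3*z)/3 + z**2*sin(3*z)/3 + z**2*cos(3*z) - 2*z*sin(3*z)/3 - 7*z*cos(3*z)/9 + 7*sin(3*z)/27 + 4*cos(3*z)/9 + C

Use integration by parts with u = z**3 - 3*z**2 + 3*z - 2, dv = sin(3*z) dz, so v = -cos(3*z)/3.
Apply parts 3 times (tabular method): alternate signs, differentiate u down to 0, integrate dv up.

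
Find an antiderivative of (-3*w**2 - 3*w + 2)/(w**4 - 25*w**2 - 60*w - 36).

Factor the denominator: (w - 6)*(w + 1)*(w + 2)*(w + 3).
Partial-fraction decomposition: 8/(9*(w + 3)) - 1/(2*(w + 2)) - 1/(7*(w + 1)) - 31/(126*(w - 6)).
Integrate each term: A/(w−a) contributes A·log|w−a|.

-31*log(w - 6)/126 - log(w + 1)/7 - log(w + 2)/2 + 8*log(w + 3)/9 + C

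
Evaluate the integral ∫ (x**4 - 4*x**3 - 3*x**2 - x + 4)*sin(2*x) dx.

Use integration by parts with u = x**4 - 4*x**3 - 3*x**2 - x + 4, dv = sin(2*x) dx, so v = -cos(2*x)/2.
Apply parts 4 times (tabular method): alternate signs, differentiate u down to 0, integrate dv up.

-x**4*cos(2*x)/2 + x**3*sin(2*x) + 2*x**3*cos(2*x) - 3*x**2*sin(2*x) + 3*x**2*cos(2*x) - 3*x*sin(2*x) - 5*x*cos(2*x)/2 + 5*sin(2*x)/4 - 7*cos(2*x)/2 + C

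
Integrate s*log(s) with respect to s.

s**2*log(s)/2 - s**2/4 + C

Use integration by parts with u = log(s), dv = s ds.
Then du = 1/s ds and v = s**2/2.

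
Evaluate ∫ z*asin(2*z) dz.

z**2*asin(2*z)/2 + z*sqrt(-4*z**2 + 1)/8 - asin(2*z)/16 + C

Use integration by parts with u = arcsin(2*z), dv = z dz.
Then du = 2/sqrt(-4*z**2 + 1) dz.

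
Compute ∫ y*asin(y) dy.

y**2*asin(y)/2 + y*sqrt(-y**2 + 1)/4 - asin(y)/4 + C

Use integration by parts with u = arcsin(y), dv = y dy.
Then du = 1/sqrt(-y**2 + 1) dy.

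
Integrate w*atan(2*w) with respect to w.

w**2*atan(2*w)/2 - w/4 + atan(2*w)/8 + C

Use integration by parts with u = arctan(2*w), dv = w dw.
Then du = 2/(4*w**2 + 1) dw.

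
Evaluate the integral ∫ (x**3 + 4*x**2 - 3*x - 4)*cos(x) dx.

x**3*sin(x) + 4*x**2*sin(x) + 3*x**2*cos(x) - 9*x*sin(x) + 8*x*cos(x) - 12*sin(x) - 9*cos(x) + C

Use integration by parts with u = x**3 + 4*x**2 - 3*x - 4, dv = cos(x) dx, so v = sin(x).
Apply parts 3 times (tabular method): alternate signs, differentiate u down to 0, integrate dv up.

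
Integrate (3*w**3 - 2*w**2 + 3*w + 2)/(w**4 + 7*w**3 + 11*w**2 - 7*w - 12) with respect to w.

3*log(w - 1)/20 + log(w + 1)/2 - 53*log(w + 3)/4 + 78*log(w + 4)/5 + C

Factor the denominator: (w - 1)*(w + 1)*(w + 3)*(w + 4).
Partial-fraction decomposition: 78/(5*(w + 4)) - 53/(4*(w + 3)) + 1/(2*(w + 1)) + 3/(20*(w - 1)).
Integrate each term: A/(w−a) contributes A·log|w−a|.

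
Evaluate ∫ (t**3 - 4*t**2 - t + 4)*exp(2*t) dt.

Use integration by parts with u = t**3 - 4*t**2 - t + 4, dv = exp(2*t) dt, so v = exp(2*t)/2.
Apply parts 3 times (tabular method): alternate signs, differentiate u down to 0, integrate dv up.

(4*t**3 - 22*t**2 + 18*t + 7)*exp(2*t)/8 + C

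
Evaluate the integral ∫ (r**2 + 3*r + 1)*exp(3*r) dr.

Use integration by parts with u = r**2 + 3*r + 1, dv = exp(3*r) dr, so v = exp(3*r)/3.
Apply parts 2 times (tabular method): alternate signs, differentiate u down to 0, integrate dv up.

(9*r**2 + 21*r + 2)*exp(3*r)/27 + C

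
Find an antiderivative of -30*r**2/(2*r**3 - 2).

-5*log(2*r**3 - 2) + C

Let u = 2*r**3 - 2, so du = (6*r**2) dr.
Rewriting, the integral becomes -5·∫ 1/u du = -5·log(u).
Substituting back, u = 2*r**3 - 2.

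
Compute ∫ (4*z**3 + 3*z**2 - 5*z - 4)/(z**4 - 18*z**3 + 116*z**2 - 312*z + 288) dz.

-481*log(z - 6)/16 + 35*log(z - 4) - 15*log(z - 2)/16 - 469/(4*z - 24) + C

Factor the denominator: (z - 6)**2*(z - 4)*(z - 2).
Partial-fraction decomposition: -15/(16*(z - 2)) + 35/(z - 4) - 481/(16*(z - 6)) + 469/(4*(z - 6)**2).
Integrate each term; A/(z−a) gives A·log|z−a|; A/(z−a)² gives −A/(z−a).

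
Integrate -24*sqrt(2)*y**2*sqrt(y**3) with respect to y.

Let u = 2*y**3, so du = (6*y**2) dy.
Rewriting, the integral becomes -4·∫ √u du = -4·(2/3)u^(3/2).
Substituting back, u = 2*y**3.

-16*sqrt(2)*(y**3)**(3/2)/3 + C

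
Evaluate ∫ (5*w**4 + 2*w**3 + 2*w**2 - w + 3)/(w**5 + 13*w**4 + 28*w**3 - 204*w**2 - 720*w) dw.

-log(w)/240 + 1439*log(w - 4)/3600 + 2933*log(w + 5)/45 - 4543*log(w + 6)/75 + 2043/(20*w + 120) + C

Factor the denominator: w*(w - 4)*(w + 5)*(w + 6)**2.
Partial-fraction decomposition: -4543/(75*(w + 6)) - 2043/(20*(w + 6)**2) + 2933/(45*(w + 5)) + 1439/(3600*(w - 4)) - 1/(240*w).
Integrate each term; A/(w−a) gives A·log|w−a|; A/(w−a)² gives −A/(w−a).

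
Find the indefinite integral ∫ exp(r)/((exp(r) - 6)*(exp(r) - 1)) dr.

Let u = e^r, du = e^r dr.
The integral becomes ∫ du/((u-1)(u-6)); decompose into partial fractions.

log(exp(r) - 6)/5 - log(exp(r) - 1)/5 + C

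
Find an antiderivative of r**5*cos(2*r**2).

Let u = r², du = 2r dr; rewrite as (1/2)∫ u^2·cos(2u) du.
Now integrate by parts 2 times.

r**4*sin(2*r**2)/4 + r**2*cos(2*r**2)/4 - sin(2*r**2)/8 + C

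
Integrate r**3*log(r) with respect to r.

r**4*log(r)/4 - r**4/16 + C

Use integration by parts with u = log(r), dv = r**3 dr.
Then du = 1/r dr and v = r**4/4.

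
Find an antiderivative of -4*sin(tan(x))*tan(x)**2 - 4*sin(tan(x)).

4*cos(tan(x)) + C

Let u = tan(x), so du = (tan(x)**2 + 1) dx.
Rewriting, the integral becomes -4·∫ sin(u) du = -4·-cos(u).
Substituting back, u = tan(x).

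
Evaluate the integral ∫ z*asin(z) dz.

Use integration by parts with u = arcsin(z), dv = z dz.
Then du = 1/sqrt(-z**2 + 1) dz.

z**2*asin(z)/2 + z*sqrt(-z**2 + 1)/4 - asin(z)/4 + C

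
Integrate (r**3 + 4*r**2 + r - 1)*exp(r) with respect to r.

Use integration by parts with u = r**3 + 4*r**2 + r - 1, dv = exp(r) dr, so v = exp(r).
Apply parts 3 times (tabular method): alternate signs, differentiate u down to 0, integrate dv up.

(r**3 + r**2 - r)*exp(r) + C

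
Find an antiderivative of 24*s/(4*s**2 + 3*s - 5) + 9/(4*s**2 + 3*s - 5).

Let u = 4*s**2 + 3*s - 5, so du = (8*s + 3) ds.
Rewriting, the integral becomes 3·∫ 1/u du = 3·log(u).
Substituting back, u = 4*s**2 + 3*s - 5.

3*log(4*s**2 + 3*s - 5) + C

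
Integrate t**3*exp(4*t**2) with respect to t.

Let u = t², du = 2t dt; rewrite as (1/2)∫ u^1·exp(4u) du.
Now integrate by parts 1 time.

(4*t**2 - 1)*exp(4*t**2)/32 + C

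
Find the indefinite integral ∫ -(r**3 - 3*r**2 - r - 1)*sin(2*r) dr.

r**3*cos(2*r)/2 - 3*r**2*sin(2*r)/4 - 3*r**2*cos(2*r)/2 + 3*r*sin(2*r)/2 - 5*r*cos(2*r)/4 + 5*sin(2*r)/8 + cos(2*r)/4 + C

Use integration by parts with u = r**3 - 3*r**2 - r - 1, dv = -sin(2*r) dr, so v = cos(2*r)/2.
Apply parts 3 times (tabular method): alternate signs, differentiate u down to 0, integrate dv up.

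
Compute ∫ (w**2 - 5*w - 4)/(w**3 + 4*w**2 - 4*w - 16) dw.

-5*log(w - 2)/12 - 5*log(w + 2)/4 + 8*log(w + 4)/3 + C

Factor the denominator: (w - 2)*(w + 2)*(w + 4).
Partial-fraction decomposition: 8/(3*(w + 4)) - 5/(4*(w + 2)) - 5/(12*(w - 2)).
Integrate each term: A/(w−a) contributes A·log|w−a|.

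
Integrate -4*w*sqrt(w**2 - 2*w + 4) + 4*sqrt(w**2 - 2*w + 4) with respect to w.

-4*(w**2 - 2*w + 4)**(3/2)/3 + C

Let u = w**2 - 2*w + 4, so du = (2*w - 2) dw.
Rewriting, the integral becomes -2·∫ √u du = -2·(2/3)u^(3/2).
Substituting back, u = w**2 - 2*w + 4.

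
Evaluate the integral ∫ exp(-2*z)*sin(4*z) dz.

-exp(-2*z)*sin(4*z)/10 - exp(-2*z)*cos(4*z)/5 + C

Let I denote the integral. Integrate by parts with u = sin(4*z), dv = exp(-2*z) dz, so v = -exp(-2*z)/2: I = -exp(-2*z)*sin(4*z)/2 + 2·∫ exp(-2*z)*cos(4*z) dz.
Apply parts again with u = cos(4*z), dv = exp(-2*z) dz: ∫ exp(-2*z)*cos(4*z) dz = -exp(-2*z)*cos(4*z)/2 − 2·I. Substituting back brings back I: I = -exp(-2*z)*sin(4*z)/2 - exp(-2*z)*cos(4*z) − 4·I.
Solving for I: (1 + 4)·I equals the remaining terms, so I = (1/5)·(-exp(-2*z)*sin(4*z)/2 - exp(-2*z)*cos(4*z)).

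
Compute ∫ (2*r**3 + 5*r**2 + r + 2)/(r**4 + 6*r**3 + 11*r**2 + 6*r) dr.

Factor the denominator: r*(r + 1)*(r + 2)*(r + 3).
Partial-fraction decomposition: 5/(3*(r + 3)) + 2/(r + 2) - 2/(r + 1) + 1/(3*r).
Integrate each term: A/(r−a) contributes A·log|r−a|.

log(r)/3 - 2*log(r + 1) + 2*log(r + 2) + 5*log(r + 3)/3 + C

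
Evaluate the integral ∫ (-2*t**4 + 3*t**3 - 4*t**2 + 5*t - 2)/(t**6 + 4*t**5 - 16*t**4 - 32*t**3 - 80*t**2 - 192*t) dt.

log(t)/96 - 61*log(t - 4)/800 - 7*log(t + 2)/32 + 427*log(t + 6)/1200 - 57*log(t**2 + 4)/1600 + atan(t/2)/800 + C

Factor the denominator: t*(t - 4)*(t + 2)*(t + 6)*(t**2 + 4).
Partial-fraction decomposition: -(57*t - 2)/(800*(t**2 + 4)) + 427/(1200*(t + 6)) - 7/(32*(t + 2)) - 61/(800*(t - 4)) + 1/(96*t).
Integrate each term; A/(t−a) gives A·log|t−a|; the (Bt+D)/(t²+p²) term gives a log and an atan.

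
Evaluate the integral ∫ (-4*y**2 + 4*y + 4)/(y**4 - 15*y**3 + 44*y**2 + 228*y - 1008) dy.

-164*log(y - 7)/11 + 371*log(y - 6)/25 + 19*log(y + 4)/275 - 58/(5*y - 30) + C

Factor the denominator: (y - 7)*(y - 6)**2*(y + 4).
Partial-fraction decomposition: 19/(275*(y + 4)) + 371/(25*(y - 6)) + 58/(5*(y - 6)**2) - 164/(11*(y - 7)).
Integrate each term; A/(y−a) gives A·log|y−a|; A/(y−a)² gives −A/(y−a).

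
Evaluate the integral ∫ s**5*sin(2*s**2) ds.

-s**4*cos(2*s**2)/4 + s**2*sin(2*s**2)/4 + cos(2*s**2)/8 + C

Let u = s², du = 2s ds; rewrite as (1/2)∫ u^2·sin(2u) du.
Now integrate by parts 2 times.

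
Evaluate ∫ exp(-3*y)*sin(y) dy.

-3*exp(-3*y)*sin(y)/10 - exp(-3*y)*cos(y)/10 + C

Let I denote the integral. Integrate by parts with u = sin(y), dv = exp(-3*y) dy, so v = -exp(-3*y)/3: I = -exp(-3*y)*sin(y)/3 + (1/3)·∫ exp(-3*y)*cos(y) dy.
Apply parts again with u = cos(y), dv = exp(-3*y) dy: ∫ exp(-3*y)*cos(y) dy = -exp(-3*y)*cos(y)/3 − (1/3)·I. Substituting back brings back I: I = -exp(-3*y)*sin(y)/3 - exp(-3*y)*cos(y)/9 − (1/9)·I.
Solving for I: (1 + 1/9)·I equals the remaining terms, so I = (9/10)·(-exp(-3*y)*sin(y)/3 - exp(-3*y)*cos(y)/9).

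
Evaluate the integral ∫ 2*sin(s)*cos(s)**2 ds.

-2*cos(s)**3/3 + C

Let u = cos(s), so du = (-sin(s)) ds.
Rewriting, the integral becomes -2·∫ u^2 du = -2·u^3/3.
Substituting back, u = cos(s).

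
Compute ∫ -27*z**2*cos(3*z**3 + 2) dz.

-3*sin(3*z**3 + 2) + C

Let u = 3*z**3 + 2, so du = (9*z**2) dz.
Rewriting, the integral becomes -3·∫ cos(u) du = -3·sin(u).
Substituting back, u = 3*z**3 + 2.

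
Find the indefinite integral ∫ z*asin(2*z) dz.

z**2*asin(2*z)/2 + z*sqrt(-4*z**2 + 1)/8 - asin(2*z)/16 + C

Use integration by parts with u = arcsin(2*z), dv = z dz.
Then du = 2/sqrt(-4*z**2 + 1) dz.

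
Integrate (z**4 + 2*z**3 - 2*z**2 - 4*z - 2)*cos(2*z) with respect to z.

z**4*sin(2*z)/2 + z**3*sin(2*z) + z**3*cos(2*z) - 5*z**2*sin(2*z)/2 + 3*z**2*cos(2*z)/2 - 7*z*sin(2*z)/2 - 5*z*cos(2*z)/2 + sin(2*z)/4 - 7*cos(2*z)/4 + C

Use integration by parts with u = z**4 + 2*z**3 - 2*z**2 - 4*z - 2, dv = cos(2*z) dz, so v = sin(2*z)/2.
Apply parts 4 times (tabular method): alternate signs, differentiate u down to 0, integrate dv up.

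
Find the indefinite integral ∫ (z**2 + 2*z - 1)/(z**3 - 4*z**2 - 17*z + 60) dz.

17*log(z - 5)/9 - log(z - 3) + log(z + 4)/9 + C

Factor the denominator: (z - 5)*(z - 3)*(z + 4).
Partial-fraction decomposition: 1/(9*(z + 4)) - 1/(z - 3) + 17/(9*(z - 5)).
Integrate each term: A/(z−a) contributes A·log|z−a|.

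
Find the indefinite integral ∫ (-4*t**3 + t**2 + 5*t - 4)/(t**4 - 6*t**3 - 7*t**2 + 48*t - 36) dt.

Factor the denominator: (t - 6)*(t - 2)*(t - 1)*(t + 3).
Partial-fraction decomposition: -49/(90*(t + 3)) - 1/(10*(t - 1)) + 11/(10*(t - 2)) - 401/(90*(t - 6)).
Integrate each term: A/(t−a) contributes A·log|t−a|.

-401*log(t - 6)/90 + 11*log(t - 2)/10 - log(t - 1)/10 - 49*log(t + 3)/90 + C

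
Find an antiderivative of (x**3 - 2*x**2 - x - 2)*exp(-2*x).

(-4*x**3 + 2*x**2 + 6*x + 11)*exp(-2*x)/8 + C

Use integration by parts with u = x**3 - 2*x**2 - x - 2, dv = exp(-2*x) dx, so v = -exp(-2*x)/2.
Apply parts 3 times (tabular method): alternate signs, differentiate u down to 0, integrate dv up.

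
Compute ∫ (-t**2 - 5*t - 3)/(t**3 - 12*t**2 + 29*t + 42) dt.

Factor the denominator: (t - 7)*(t - 6)*(t + 1).
Partial-fraction decomposition: 1/(56*(t + 1)) + 69/(7*(t - 6)) - 87/(8*(t - 7)).
Integrate each term: A/(t−a) contributes A·log|t−a|.

-87*log(t - 7)/8 + 69*log(t - 6)/7 + log(t + 1)/56 + C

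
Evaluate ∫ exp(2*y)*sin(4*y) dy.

exp(2*y)*sin(4*y)/10 - exp(2*y)*cos(4*y)/5 + C

Let I denote the integral. Integrate by parts with u = sin(4*y), dv = exp(2*y) dy, so v = exp(2*y)/2: I = exp(2*y)*sin(4*y)/2 − 2·∫ exp(2*y)*cos(4*y) dy.
Apply parts again with u = cos(4*y), dv = exp(2*y) dy: ∫ exp(2*y)*cos(4*y) dy = exp(2*y)*cos(4*y)/2 + 2·I. Substituting back brings back I: I = exp(2*y)*sin(4*y)/2 - exp(2*y)*cos(4*y) − 4·I.
Solving for I: (1 + 4)·I equals the remaining terms, so I = (1/5)·(exp(2*y)*sin(4*y)/2 - exp(2*y)*cos(4*y)).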